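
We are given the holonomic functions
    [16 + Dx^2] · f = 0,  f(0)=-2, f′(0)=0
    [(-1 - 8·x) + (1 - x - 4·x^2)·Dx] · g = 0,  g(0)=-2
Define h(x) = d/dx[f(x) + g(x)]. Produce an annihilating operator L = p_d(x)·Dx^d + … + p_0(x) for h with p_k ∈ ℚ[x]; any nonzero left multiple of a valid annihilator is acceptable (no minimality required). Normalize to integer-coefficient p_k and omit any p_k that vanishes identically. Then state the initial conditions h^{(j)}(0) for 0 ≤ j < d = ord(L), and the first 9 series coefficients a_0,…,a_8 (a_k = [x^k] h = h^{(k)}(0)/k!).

f: a_k = -2, 0, 16, 0, -64/3, 0, 512/45, 0, -1024/315, …
g: a_k = -2, -2, -10, -18, -58, -130, -362, -882, -2330, …
L₀ := lclm(L_f,L_g); ord L₀ ≤ 2+1.
Derive L from L₀ (diff closure).
L = (6848 + 35072·x + 150784·x^2 + 87040·x^3 + 204800·x^4 + 147456·x^5 + 196608·x^6) + (-560 - 4048·x + 5184·x^2 + 13952·x^3 + 2560·x^4 + 18432·x^5 + 57344·x^6 + 65536·x^7)·Dx + (428 + 2192·x + 9424·x^2 + 5440·x^3 + 12800·x^4 + 9216·x^5 + 12288·x^6)·Dx^2 + (-35 - 253·x + 324·x^2 + 872·x^3 + 160·x^4 + 1152·x^5 + 3584·x^6 + 4096·x^7)·Dx^3  (order 3).
h: a_k = -2, 12, -54, -952/3, -650, -31556/15, -6174, -5879792/315, -52722, …
ICs: h(0) = -2, h′(0) = 12, h′′(0) = -108.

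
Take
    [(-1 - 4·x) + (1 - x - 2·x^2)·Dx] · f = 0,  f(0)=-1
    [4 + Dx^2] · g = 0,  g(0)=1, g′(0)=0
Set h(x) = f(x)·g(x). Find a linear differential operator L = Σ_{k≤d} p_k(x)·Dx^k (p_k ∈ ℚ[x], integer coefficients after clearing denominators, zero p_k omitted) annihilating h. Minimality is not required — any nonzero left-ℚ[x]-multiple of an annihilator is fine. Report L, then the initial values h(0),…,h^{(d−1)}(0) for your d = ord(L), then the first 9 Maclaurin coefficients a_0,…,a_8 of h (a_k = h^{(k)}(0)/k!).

L = (4·x + 8·x^2) + (2 + 8·x)·Dx + (-1 + x + 2·x^2)·Dx^2  (order 2).
h: a_k = -1, -1, -1, -3, -17/3, -35/3, -1031/45, -2081/45, -29003/315, …
ICs: h(0) = -1, h′(0) = -1.

f: a_k = -1, -1, -3, -5, -11, -21, -43, -85, -171, …
g: a_k = 1, 0, -2, 0, 2/3, 0, -4/45, 0, 2/315, …
Sym-product of L_f,L_g gives L₀ (≤ ord 2).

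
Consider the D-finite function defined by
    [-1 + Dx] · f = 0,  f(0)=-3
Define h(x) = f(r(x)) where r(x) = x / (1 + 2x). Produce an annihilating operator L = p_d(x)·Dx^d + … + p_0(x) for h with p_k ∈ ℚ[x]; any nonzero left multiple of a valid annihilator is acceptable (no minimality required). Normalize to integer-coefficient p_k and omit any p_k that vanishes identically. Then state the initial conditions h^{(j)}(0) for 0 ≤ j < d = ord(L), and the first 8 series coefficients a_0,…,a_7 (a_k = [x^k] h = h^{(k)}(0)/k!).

f: a_k = -3, -3, -3/2, -1/2, -1/8, -1/40, -1/240, -1/1680, …
Change of var in L_f (x↦r) gives L₀.
L = -1 + (1 + 4·x + 4·x^2)·Dx  (order 1).
h: a_k = -3, -3, 9/2, -13/2, 71/8, -441/40, 2699/240, -9157/1680, …
ICs: h(0) = -3.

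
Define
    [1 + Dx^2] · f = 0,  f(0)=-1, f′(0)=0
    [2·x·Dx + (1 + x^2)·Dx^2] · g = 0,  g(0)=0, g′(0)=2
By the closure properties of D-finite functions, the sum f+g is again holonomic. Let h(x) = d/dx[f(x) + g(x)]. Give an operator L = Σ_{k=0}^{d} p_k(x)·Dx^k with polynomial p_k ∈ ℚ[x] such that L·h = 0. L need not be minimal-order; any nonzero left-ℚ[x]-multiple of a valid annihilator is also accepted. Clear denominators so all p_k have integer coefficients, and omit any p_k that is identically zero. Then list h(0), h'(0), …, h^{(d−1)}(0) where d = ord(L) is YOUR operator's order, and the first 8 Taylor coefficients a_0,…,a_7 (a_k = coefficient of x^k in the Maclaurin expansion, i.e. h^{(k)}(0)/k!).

L = (-22·x + 28·x^3 + 2·x^5) + (-1 + 7·x^2 + 9·x^4 + x^6)·Dx + (-22·x + 28·x^3 + 2·x^5)·Dx^2 + (-1 + 7·x^2 + 9·x^4 + x^6)·Dx^3  (order 3).
h: a_k = 2, 1, -2, -1/6, 2, 1/120, -2, -1/5040, …
ICs: h(0) = 2, h′(0) = 1, h′′(0) = -4.

f: a_k = -1, 0, 1/2, 0, -1/24, 0, 1/720, 0, …
g: a_k = 0, 2, 0, -2/3, 0, 2/5, 0, -2/7, …
Weyl lclm of L_f,L_g ⇒ L₀ (ord ≤ 4).
Differentiate: ansatz ord ≤ ord L₀ ⇒ L.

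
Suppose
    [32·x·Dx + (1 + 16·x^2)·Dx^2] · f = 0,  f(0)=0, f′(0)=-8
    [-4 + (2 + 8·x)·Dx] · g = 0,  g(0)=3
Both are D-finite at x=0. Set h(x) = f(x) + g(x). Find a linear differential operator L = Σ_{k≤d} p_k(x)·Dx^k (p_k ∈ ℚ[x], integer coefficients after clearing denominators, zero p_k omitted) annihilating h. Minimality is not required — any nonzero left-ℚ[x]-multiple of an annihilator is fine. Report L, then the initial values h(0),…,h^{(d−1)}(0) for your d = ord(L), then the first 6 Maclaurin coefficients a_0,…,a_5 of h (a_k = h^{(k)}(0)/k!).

f: a_k = 0, -8, 0, 128/3, 0, -2048/5, …
g: a_k = 3, 6, -6, 12, -30, 84, …
h₀=f+g: left-lcm gives L₀, ord ≤ 3.
L = (-32 - 320·x + 1536·x^2 + 3072·x^3)·Dx + (-22 - 128·x + 320·x^2 + 6144·x^3 + 10752·x^4)·Dx^2 + (-1 + 12·x + 96·x^2 + 384·x^3 + 1792·x^4 + 3072·x^5)·Dx^3  (order 3).
h: a_k = 3, -2, -6, 164/3, -30, -1628/5, …
ICs: h(0) = 3, h′(0) = -2, h′′(0) = -12.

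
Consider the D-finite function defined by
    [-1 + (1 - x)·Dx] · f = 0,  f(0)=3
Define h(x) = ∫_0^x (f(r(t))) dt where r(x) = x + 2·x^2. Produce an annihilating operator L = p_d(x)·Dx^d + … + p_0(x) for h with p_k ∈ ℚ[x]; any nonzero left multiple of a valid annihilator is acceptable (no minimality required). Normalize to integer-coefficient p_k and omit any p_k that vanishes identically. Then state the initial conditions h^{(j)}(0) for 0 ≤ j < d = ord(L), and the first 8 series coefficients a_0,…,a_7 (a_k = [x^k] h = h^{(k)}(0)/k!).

f: a_k = 3, 3, 3, 3, 3, 3, 3, 3, …
L₀ from L_f via x↦r, Dx↦r'^{-1}Dx.
∫: right-multiply L₀ by Dx.
L = (1 + 4·x)·Dx + (-1 + x + 2·x^2)·Dx^2  (order 2).
h: a_k = 0, 3, 3/2, 3, 15/4, 33/5, 21/2, 129/7, …
ICs: h(0) = 0, h′(0) = 3.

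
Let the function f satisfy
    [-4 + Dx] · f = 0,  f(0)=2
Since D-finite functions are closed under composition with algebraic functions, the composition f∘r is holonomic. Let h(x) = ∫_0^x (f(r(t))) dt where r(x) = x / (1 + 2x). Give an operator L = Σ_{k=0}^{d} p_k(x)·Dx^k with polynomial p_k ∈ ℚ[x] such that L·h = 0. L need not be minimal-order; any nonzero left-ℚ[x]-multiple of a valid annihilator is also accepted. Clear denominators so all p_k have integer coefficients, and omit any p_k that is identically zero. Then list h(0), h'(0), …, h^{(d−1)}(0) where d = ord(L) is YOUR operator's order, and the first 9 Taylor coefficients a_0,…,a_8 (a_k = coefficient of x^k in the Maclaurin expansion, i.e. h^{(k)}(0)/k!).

L = -4·Dx + (1 + 4·x + 4·x^2)·Dx^2  (order 2).
h: a_k = 0, 2, 4, 0, -8/3, 64/15, -64/15, 512/315, 320/63, …
ICs: h(0) = 0, h′(0) = 2.

f: a_k = 2, 8, 16, 64/3, 64/3, 256/15, 512/45, 2048/315, 1024/315, …
f∘r: x↦r, Dx↦Dx/r' in L_f ⇒ L₀.
h=∫₀ˣh₀: take L = L₀·Dx.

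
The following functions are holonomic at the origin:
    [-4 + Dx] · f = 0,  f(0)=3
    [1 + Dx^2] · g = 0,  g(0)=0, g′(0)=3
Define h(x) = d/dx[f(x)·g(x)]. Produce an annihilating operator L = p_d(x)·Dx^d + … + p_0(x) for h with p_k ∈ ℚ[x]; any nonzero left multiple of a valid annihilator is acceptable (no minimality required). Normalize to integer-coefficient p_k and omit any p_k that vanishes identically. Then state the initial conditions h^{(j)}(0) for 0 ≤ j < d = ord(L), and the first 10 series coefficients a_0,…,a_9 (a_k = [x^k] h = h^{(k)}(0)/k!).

L = 17 - 8·Dx + Dx^2  (order 2).
h: a_k = 9, 72, 423/2, 360, 3363/8, 1833/5, 20047/80, 138, 277441/4480, 113221/5040, …
ICs: h(0) = 9, h′(0) = 72.

f: a_k = 3, 12, 24, 32, 32, 128/5, 256/15, 1024/105, 512/105, 2048/945, …
g: a_k = 0, 3, 0, -1/2, 0, 1/40, 0, -1/1680, 0, 1/120960, …
Sym-product of L_f,L_g gives L₀ (≤ ord 2).
Derive L from L₀ (diff closure).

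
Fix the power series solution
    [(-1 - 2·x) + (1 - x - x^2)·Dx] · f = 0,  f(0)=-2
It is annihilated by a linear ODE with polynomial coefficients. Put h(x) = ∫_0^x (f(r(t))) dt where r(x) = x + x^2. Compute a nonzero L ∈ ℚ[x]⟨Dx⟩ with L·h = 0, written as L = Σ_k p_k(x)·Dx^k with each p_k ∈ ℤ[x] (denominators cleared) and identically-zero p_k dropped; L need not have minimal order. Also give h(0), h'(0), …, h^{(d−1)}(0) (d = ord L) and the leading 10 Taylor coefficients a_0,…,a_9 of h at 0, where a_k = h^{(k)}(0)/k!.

f: a_k = -2, -2, -4, -6, -10, -16, -26, -42, -68, -110, …
f∘r: x↦r, Dx↦Dx/r' in L_f ⇒ L₀.
h=∫₀ˣh₀: take L = L₀·Dx.
L = (1 + 4·x + 6·x^2 + 4·x^3)·Dx + (-1 + x + 2·x^2 + 2·x^3 + x^4)·Dx^2  (order 2).
h: a_k = 0, -2, -1, -2, -7/2, -32/5, -37/3, -172/7, -199/4, -922/9, …
ICs: h(0) = 0, h′(0) = -2.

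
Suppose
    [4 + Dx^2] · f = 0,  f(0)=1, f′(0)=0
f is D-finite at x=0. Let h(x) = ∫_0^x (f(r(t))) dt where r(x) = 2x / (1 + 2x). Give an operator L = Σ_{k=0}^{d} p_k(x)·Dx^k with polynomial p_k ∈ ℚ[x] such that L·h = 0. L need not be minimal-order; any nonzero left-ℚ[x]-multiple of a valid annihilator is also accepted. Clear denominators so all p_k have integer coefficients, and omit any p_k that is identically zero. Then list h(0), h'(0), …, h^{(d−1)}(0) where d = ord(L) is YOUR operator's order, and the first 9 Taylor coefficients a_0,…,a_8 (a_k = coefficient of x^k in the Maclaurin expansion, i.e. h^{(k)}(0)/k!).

f: a_k = 1, 0, -2, 0, 2/3, 0, -4/45, 0, 2/315, …
f∘r: x↦r, Dx↦Dx/r' in L_f ⇒ L₀.
Integrate: L := L₀·Dx.
L = 16·Dx + (4 + 24·x + 48·x^2 + 32·x^3)·Dx^2 + (1 + 8·x + 24·x^2 + 32·x^3 + 16·x^4)·Dx^3  (order 3).
h: a_k = 0, 1, 0, -8/3, 8, -256/15, 256/9, -1408/45, -64/5, …
ICs: h(0) = 0, h′(0) = 1, h′′(0) = 0.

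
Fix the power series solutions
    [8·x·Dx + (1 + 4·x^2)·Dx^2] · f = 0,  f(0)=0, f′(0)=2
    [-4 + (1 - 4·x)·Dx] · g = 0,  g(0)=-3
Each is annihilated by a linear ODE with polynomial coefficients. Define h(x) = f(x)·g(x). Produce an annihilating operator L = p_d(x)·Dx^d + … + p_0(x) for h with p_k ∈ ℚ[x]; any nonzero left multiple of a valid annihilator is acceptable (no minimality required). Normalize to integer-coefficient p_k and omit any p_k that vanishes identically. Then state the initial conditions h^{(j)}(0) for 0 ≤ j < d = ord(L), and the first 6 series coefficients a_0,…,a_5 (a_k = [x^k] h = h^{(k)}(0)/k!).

L = 32·x + (8 - 8·x + 64·x^2)·Dx + (-1 + 4·x - 4·x^2 + 16·x^3)·Dx^2  (order 2).
h: a_k = 0, -6, -24, -88, -352, -7136/5, …
ICs: h(0) = 0, h′(0) = -6.

f: a_k = 0, 2, 0, -8/3, 0, 32/5, …
g: a_k = -3, -12, -48, -192, -768, -3072, …
Product ⇒ symmetric product L₀, ord ≤ 2.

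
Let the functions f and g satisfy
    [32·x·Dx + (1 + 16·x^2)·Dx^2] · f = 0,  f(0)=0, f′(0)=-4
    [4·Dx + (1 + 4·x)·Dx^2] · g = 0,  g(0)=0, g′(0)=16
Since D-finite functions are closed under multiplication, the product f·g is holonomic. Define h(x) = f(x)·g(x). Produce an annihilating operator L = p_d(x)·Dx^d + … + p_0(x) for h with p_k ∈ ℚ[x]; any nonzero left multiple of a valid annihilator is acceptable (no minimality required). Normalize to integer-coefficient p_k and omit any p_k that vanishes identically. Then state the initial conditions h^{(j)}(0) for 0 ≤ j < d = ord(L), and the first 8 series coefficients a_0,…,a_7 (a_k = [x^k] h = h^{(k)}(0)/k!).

f: a_k = 0, -4, 0, 64/3, 0, -1024/5, 0, 16384/7, …
g: a_k = 0, 16, -32, 256/3, -256, 4096/5, -8192/3, 65536/7, …
Sym-product of L_f,L_g gives L₀ (≤ ord 4).
L = (1536 + 11264·x + 81920·x^2 + 638976·x^3 + 1966080·x^4 + 3407872·x^5 + 4194304·x^7)·Dx + (288 + 7936·x + 78848·x^2 + 495616·x^3 + 2228224·x^4 + 6094848·x^5 + 9175040·x^6 + 3145728·x^7 + 14680064·x^8)·Dx^2 + (48 + 1024·x + 12288·x^2 + 79872·x^3 + 368640·x^4 + 1277952·x^5 + 3145728·x^6 + 4718592·x^7 + 3145728·x^8 + 8388608·x^9)·Dx^3 + (5 + 72·x + 592·x^2 + 3584·x^3 + 16896·x^4 + 61440·x^5 + 172032·x^6 + 393216·x^7 + 589824·x^8 + 524288·x^9 + 1048576·x^10)·Dx^4  (order 4).
h: a_k = 0, 0, -64, 128, 0, 1024/3, -212992/45, 180224/15, …
ICs: h(0) = 0, h′(0) = 0, h′′(0) = -128, h′′′(0) = 768.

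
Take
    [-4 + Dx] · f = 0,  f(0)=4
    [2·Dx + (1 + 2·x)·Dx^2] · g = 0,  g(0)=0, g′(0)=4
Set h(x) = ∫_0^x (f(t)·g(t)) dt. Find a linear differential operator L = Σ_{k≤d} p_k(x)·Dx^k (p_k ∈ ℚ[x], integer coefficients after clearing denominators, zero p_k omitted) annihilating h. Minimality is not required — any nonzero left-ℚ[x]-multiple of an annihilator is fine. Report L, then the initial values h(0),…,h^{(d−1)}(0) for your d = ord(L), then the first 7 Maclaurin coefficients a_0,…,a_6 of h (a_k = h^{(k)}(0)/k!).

f: a_k = 4, 16, 32, 128/3, 128/3, 512/15, 1024/45, …
g: a_k = 0, 4, -4, 16/3, -8, 64/5, -64/3, …
Product ⇒ symmetric product L₀, ord ≤ 2.
h=∫h₀ ⇒ L = L₀·Dx.
L = (8 + 32·x)·Dx + (-6 - 16·x)·Dx^2 + (1 + 2·x)·Dx^3  (order 3).
h: a_k = 0, 0, 8, 16, 64/3, 96/5, 704/45, …
ICs: h(0) = 0, h′(0) = 0, h′′(0) = 16.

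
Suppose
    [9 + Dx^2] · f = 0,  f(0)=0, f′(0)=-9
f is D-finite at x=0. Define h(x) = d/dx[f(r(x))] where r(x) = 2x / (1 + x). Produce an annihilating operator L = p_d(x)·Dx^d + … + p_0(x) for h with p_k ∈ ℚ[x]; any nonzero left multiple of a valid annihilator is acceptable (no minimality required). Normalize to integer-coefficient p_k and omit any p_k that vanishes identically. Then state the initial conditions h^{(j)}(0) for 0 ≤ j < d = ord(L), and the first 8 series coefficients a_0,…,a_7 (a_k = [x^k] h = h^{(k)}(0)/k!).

f: a_k = 0, -9, 0, 27/2, 0, -243/40, 0, 729/560, …
h₀=f(r): pull back L_f along r ⇒ L₀.
h₀' ⇒ L via d/dx closure of L₀.
L = (42 + 12·x + 6·x^2) + (6 + 18·x + 18·x^2 + 6·x^3)·Dx + (1 + 4·x + 6·x^2 + 4·x^3 + x^4)·Dx^2  (order 2).
h: a_k = -18, 36, 270, -1224, 2178, -540, -40158/5, 135504/5, …
ICs: h(0) = -18, h′(0) = 36.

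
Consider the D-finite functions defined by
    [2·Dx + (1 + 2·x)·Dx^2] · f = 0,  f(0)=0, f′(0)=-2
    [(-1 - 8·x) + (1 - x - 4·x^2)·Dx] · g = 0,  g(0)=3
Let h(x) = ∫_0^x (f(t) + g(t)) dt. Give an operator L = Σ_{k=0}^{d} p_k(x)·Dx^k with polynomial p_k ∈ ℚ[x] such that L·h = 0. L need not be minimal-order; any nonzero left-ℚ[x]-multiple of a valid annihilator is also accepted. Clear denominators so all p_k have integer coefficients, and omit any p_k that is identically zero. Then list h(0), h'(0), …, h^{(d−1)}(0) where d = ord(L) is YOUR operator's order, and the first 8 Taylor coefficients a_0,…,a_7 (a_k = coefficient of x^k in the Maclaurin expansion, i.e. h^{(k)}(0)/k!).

f: a_k = 0, -2, 2, -8/3, 4, -32/5, 32/3, -128/7, …
g: a_k = 3, 3, 15, 27, 87, 195, 543, 1323, …
f+g: L₀ = lclm(L_f,L_g), ord ≤ 2+1.
h=∫h₀ ⇒ L = L₀·Dx.
L = (-94 - 644·x - 1664·x^2 - 1920·x^3 - 1536·x^4)·Dx^2 + (-23 - 324·x - 1448·x^2 - 3072·x^3 - 3904·x^4 - 2560·x^5)·Dx^3 + (6 + 35·x + 53·x^2 - 98·x^3 - 528·x^4 - 864·x^5 - 512·x^6)·Dx^4  (order 4).
h: a_k = 0, 3, 1/2, 17/3, 73/12, 91/5, 943/30, 1661/21, …
ICs: h(0) = 0, h′(0) = 3, h′′(0) = 1, h′′′(0) = 34.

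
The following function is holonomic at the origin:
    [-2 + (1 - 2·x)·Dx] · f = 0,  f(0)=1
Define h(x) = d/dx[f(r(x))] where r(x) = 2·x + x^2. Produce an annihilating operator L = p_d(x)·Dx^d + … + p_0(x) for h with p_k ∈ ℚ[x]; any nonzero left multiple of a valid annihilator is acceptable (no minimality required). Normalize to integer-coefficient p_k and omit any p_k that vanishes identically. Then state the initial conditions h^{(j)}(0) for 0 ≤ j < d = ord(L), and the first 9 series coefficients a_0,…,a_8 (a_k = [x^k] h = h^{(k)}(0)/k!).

f: a_k = 1, 2, 4, 8, 16, 32, 64, 128, 256, …
Substitute x→r, Dx→(1/r')Dx; clear ⇒ L₀.
Differentiate: ansatz ord ≤ ord L₀ ⇒ L.
L = (9 + 12·x + 6·x^2) + (-1 + 3·x + 6·x^2 + 2·x^3)·Dx  (order 1).
h: a_k = 4, 36, 240, 1424, 7920, 42288, 219520, 1116288, 5587776, …
ICs: h(0) = 4.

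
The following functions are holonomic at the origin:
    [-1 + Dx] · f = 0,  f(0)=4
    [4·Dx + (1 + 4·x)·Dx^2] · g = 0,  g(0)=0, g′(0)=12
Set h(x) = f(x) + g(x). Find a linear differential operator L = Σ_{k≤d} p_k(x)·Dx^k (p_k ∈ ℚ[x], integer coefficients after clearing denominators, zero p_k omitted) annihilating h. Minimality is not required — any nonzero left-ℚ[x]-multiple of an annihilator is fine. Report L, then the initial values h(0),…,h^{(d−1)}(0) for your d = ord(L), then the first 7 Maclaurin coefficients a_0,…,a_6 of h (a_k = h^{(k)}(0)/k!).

L = (-36 - 16·x)·Dx + (31 - 8·x - 16·x^2)·Dx^2 + (5 + 24·x + 16·x^2)·Dx^3  (order 3).
h: a_k = 4, 16, -22, 194/3, -1151/6, 18433/30, -368639/180, …
ICs: h(0) = 4, h′(0) = 16, h′′(0) = -44.

f: a_k = 4, 4, 2, 2/3, 1/6, 1/30, 1/180, …
g: a_k = 0, 12, -24, 64, -192, 3072/5, -2048, …
f+g: L₀ = lclm(L_f,L_g), ord ≤ 1+2.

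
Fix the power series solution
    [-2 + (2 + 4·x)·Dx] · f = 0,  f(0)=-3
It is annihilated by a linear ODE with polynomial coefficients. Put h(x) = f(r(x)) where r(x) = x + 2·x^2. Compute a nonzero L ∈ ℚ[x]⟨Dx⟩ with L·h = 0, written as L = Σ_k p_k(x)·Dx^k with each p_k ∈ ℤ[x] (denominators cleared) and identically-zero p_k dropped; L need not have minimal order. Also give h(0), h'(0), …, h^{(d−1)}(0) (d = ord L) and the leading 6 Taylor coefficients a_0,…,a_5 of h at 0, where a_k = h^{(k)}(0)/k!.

f: a_k = -3, -3, 3/2, -3/2, 15/8, -21/8, …
Substitute x→r, Dx→(1/r')Dx; clear ⇒ L₀.
L = (-1 - 4·x) + (1 + 2·x + 4·x^2)·Dx  (order 1).
h: a_k = -3, -3, -9/2, 9/2, -9/8, -45/8, …
ICs: h(0) = -3.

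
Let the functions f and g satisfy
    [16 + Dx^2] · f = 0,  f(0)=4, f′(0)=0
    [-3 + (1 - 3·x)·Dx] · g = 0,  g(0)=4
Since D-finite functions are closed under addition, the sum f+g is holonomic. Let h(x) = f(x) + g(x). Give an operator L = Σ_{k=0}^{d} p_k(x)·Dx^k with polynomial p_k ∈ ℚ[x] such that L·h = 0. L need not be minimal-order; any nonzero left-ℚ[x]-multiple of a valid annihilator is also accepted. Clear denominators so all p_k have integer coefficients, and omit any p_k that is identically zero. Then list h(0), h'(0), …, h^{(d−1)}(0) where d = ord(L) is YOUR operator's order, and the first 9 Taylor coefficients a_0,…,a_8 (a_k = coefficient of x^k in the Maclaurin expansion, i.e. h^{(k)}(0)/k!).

f: a_k = 4, 0, -32, 0, 128/3, 0, -1024/45, 0, 2048/315, …
g: a_k = 4, 12, 36, 108, 324, 972, 2916, 8748, 26244, …
h₀=f+g: left-lcm gives L₀, ord ≤ 3.
L = (-1680 + 2304·x - 3456·x^2) + (272 - 1584·x + 3456·x^2 - 3456·x^3)·Dx + (-105 + 144·x - 216·x^2)·Dx^2 + (17 - 99·x + 216·x^2 - 216·x^3)·Dx^3  (order 3).
h: a_k = 8, 12, 4, 108, 1100/3, 972, 130196/45, 8748, 8268908/315, …
ICs: h(0) = 8, h′(0) = 12, h′′(0) = 8.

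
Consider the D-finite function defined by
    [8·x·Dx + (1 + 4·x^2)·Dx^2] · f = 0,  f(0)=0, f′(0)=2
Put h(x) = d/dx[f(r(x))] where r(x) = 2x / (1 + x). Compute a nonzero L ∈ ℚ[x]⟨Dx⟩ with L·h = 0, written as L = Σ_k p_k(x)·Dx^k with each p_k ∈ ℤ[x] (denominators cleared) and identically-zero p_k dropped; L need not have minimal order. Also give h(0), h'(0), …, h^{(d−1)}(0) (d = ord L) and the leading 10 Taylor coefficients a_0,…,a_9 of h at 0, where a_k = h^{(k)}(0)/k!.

f: a_k = 0, 2, 0, -8/3, 0, 32/5, 0, -128/7, 0, 512/9, …
Change of var in L_f (x↦r) gives L₀.
Derive L from L₀ (diff closure).
L = (2 + 34·x) + (1 + 2·x + 17·x^2)·Dx  (order 1).
h: a_k = 4, -8, -52, 240, 404, -4888, 2908, 77280, -203996, -905768, …
ICs: h(0) = 4.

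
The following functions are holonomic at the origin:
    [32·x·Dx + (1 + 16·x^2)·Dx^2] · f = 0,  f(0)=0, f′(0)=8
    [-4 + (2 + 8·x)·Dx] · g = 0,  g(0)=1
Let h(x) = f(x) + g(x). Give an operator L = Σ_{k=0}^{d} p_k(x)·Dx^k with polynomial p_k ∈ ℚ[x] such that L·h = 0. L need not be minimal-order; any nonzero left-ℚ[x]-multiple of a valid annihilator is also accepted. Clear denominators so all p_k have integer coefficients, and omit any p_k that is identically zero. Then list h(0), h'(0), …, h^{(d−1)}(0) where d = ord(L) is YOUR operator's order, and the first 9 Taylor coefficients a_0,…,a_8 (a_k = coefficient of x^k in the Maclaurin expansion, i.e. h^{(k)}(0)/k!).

L = (-32 - 320·x + 1536·x^2 + 3072·x^3)·Dx + (-22 - 128·x + 320·x^2 + 6144·x^3 + 10752·x^4)·Dx^2 + (-1 + 12·x + 96·x^2 + 384·x^3 + 1792·x^4 + 3072·x^5)·Dx^3  (order 3).
h: a_k = 1, 10, -2, -116/3, -10, 2188/5, -84, -30920/7, -858, …
ICs: h(0) = 1, h′(0) = 10, h′′(0) = -4.

f: a_k = 0, 8, 0, -128/3, 0, 2048/5, 0, -32768/7, 0, …
g: a_k = 1, 2, -2, 4, -10, 28, -84, 264, -858, …
Weyl lclm of L_f,L_g ⇒ L₀ (ord ≤ 3).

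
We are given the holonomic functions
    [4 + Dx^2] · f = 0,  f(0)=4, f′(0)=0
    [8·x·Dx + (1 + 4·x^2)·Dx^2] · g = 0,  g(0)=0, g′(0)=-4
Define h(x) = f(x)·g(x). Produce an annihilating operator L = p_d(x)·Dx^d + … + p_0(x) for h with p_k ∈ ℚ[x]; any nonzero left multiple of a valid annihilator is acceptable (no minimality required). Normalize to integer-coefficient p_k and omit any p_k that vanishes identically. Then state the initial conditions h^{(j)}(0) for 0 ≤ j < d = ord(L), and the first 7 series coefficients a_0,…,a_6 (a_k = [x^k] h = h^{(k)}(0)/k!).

L = (80 + 832·x^2 + 1408·x^4 + 2048·x^6 + 2048·x^8) + (96·x + 640·x^3 + 1536·x^5 + 2048·x^7)·Dx + (24 + 256·x^2 + 576·x^4 + 1024·x^6 + 1024·x^8)·Dx^2 + (24·x + 160·x^3 + 384·x^5 + 512·x^7)·Dx^3 + (1 + 12·x^2 + 56·x^4 + 128·x^6 + 128·x^8)·Dx^4  (order 4).
h: a_k = 0, -16, 0, 160/3, 0, -1568/15, 0, …
ICs: h(0) = 0, h′(0) = -16, h′′(0) = 0, h′′′(0) = 320.

f: a_k = 4, 0, -8, 0, 8/3, 0, -16/45, …
g: a_k = 0, -4, 0, 16/3, 0, -64/5, 0, …
f·g: L₀ = L_f ⊗_s L_g, ord ≤ 2·2.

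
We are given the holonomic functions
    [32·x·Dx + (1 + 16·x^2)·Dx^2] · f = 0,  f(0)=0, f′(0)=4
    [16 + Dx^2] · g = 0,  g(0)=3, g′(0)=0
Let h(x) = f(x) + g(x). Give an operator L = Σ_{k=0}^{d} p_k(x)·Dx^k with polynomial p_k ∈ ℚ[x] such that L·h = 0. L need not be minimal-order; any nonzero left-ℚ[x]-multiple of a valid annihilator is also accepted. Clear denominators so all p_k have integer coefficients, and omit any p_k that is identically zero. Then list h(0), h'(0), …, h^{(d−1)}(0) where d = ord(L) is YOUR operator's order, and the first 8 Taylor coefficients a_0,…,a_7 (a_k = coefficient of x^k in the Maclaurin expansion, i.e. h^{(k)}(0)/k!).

f: a_k = 0, 4, 0, -64/3, 0, 1024/5, 0, -16384/7, …
g: a_k = 3, 0, -24, 0, 32, 0, -256/15, 0, …
L₀ := lclm(L_f,L_g); ord L₀ ≤ 2+2.
L = (-5632·x + 114688·x^3 + 131072·x^5)·Dx + (-16 + 1792·x^2 + 36864·x^4 + 65536·x^6)·Dx^2 + (-352·x + 7168·x^3 + 8192·x^5)·Dx^3 + (-1 + 112·x^2 + 2304·x^4 + 4096·x^6)·Dx^4  (order 4).
h: a_k = 3, 4, -24, -64/3, 32, 1024/5, -256/15, -16384/7, …
ICs: h(0) = 3, h′(0) = 4, h′′(0) = -48, h′′′(0) = -128.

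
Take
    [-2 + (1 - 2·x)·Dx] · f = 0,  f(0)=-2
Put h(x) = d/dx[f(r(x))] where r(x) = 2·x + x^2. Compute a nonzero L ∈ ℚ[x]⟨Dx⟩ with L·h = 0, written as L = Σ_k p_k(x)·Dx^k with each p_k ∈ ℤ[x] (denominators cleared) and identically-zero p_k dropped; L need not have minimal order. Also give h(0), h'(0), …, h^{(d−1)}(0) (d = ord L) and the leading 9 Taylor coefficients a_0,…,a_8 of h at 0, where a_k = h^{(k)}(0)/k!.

f: a_k = -2, -4, -8, -16, -32, -64, -128, -256, -512, …
Change of var in L_f (x↦r) gives L₀.
Differentiate: ansatz ord ≤ ord L₀ ⇒ L.
L = (9 + 12·x + 6·x^2) + (-1 + 3·x + 6·x^2 + 2·x^3)·Dx  (order 1).
h: a_k = -8, -72, -480, -2848, -15840, -84576, -439040, -2232576, -11175552, …
ICs: h(0) = -8.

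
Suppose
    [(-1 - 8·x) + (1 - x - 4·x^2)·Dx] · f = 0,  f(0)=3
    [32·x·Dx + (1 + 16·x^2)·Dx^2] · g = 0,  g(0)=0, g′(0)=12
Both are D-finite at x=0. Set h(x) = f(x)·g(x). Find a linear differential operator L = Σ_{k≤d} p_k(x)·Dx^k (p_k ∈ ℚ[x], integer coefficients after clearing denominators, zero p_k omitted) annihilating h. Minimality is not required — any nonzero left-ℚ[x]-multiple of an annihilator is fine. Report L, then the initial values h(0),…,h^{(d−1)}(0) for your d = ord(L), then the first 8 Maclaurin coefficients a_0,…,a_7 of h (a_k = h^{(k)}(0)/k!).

L = (8 + 32·x + 384·x^2) + (2 - 16·x + 64·x^2 + 384·x^3)·Dx + (-1 + x - 12·x^2 + 16·x^3 + 64·x^4)·Dx^2  (order 2).
h: a_k = 0, 36, 36, -12, 132, 9636/5, 12276/5, -76308/7, …
ICs: h(0) = 0, h′(0) = 36.

f: a_k = 3, 3, 15, 27, 87, 195, 543, 1323, …
g: a_k = 0, 12, 0, -64, 0, 3072/5, 0, -49152/7, …
Product ⇒ symmetric product L₀, ord ≤ 2.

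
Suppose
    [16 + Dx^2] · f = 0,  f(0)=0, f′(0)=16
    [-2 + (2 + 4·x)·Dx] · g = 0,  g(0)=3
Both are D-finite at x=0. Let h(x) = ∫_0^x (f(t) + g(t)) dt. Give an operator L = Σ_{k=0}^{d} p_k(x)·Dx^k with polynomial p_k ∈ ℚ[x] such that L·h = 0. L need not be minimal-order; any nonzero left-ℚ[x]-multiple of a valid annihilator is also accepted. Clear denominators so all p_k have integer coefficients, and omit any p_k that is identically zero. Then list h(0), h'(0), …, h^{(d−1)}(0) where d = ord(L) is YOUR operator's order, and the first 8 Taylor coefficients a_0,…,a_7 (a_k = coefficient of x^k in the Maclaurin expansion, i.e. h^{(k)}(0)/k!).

L = (-304 - 1024·x - 1024·x^2)·Dx + (240 + 1504·x + 3072·x^2 + 2048·x^3)·Dx^2 + (-19 - 64·x - 64·x^2)·Dx^3 + (15 + 94·x + 192·x^2 + 128·x^3)·Dx^4  (order 4).
h: a_k = 0, 3, 19/2, -1/2, -247/24, -3/8, 4411/720, -9/16, …
ICs: h(0) = 0, h′(0) = 3, h′′(0) = 19, h′′′(0) = -3.

f: a_k = 0, 16, 0, -128/3, 0, 512/15, 0, -4096/315, …
g: a_k = 3, 3, -3/2, 3/2, -15/8, 21/8, -63/16, 99/16, …
h₀=f+g: left-lcm gives L₀, ord ≤ 3.
∫: right-multiply L₀ by Dx.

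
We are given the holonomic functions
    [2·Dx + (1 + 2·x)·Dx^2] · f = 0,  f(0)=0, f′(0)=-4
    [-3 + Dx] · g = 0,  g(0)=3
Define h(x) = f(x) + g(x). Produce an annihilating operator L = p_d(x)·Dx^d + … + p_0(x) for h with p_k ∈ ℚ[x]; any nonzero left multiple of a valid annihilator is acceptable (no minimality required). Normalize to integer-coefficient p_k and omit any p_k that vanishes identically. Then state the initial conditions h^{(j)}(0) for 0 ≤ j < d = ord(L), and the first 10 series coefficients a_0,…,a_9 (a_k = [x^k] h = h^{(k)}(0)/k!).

f: a_k = 0, -4, 4, -16/3, 8, -64/5, 64/3, -256/7, 64, -1024/9, …
g: a_k = 3, 9, 27/2, 27/2, 81/8, 243/40, 243/80, 729/560, 2187/4480, 729/4480, …
h₀=f+g: left-lcm gives L₀, ord ≤ 3.
L = (-42 - 36·x)·Dx + (-1 - 36·x - 36·x^2)·Dx^2 + (5 + 16·x + 12·x^2)·Dx^3  (order 3).
h: a_k = 3, 5, 35/2, 49/6, 145/8, -269/40, 5849/240, -19751/560, 288907/4480, -4580959/40320, …
ICs: h(0) = 3, h′(0) = 5, h′′(0) = 35.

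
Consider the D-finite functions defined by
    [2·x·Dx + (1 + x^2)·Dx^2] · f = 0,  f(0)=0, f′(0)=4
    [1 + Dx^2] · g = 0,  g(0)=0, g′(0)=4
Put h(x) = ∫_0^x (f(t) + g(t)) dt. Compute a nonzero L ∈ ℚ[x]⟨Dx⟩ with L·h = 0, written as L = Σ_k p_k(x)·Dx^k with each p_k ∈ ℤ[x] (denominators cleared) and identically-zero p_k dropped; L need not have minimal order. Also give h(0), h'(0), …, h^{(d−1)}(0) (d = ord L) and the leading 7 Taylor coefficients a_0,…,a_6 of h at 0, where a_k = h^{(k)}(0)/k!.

L = (-22·x + 28·x^3 + 2·x^5)·Dx^2 + (-1 + 7·x^2 + 9·x^4 + x^6)·Dx^3 + (-22·x + 28·x^3 + 2·x^5)·Dx^4 + (-1 + 7·x^2 + 9·x^4 + x^6)·Dx^5  (order 5).
h: a_k = 0, 0, 4, 0, -1/2, 0, 5/36, …
ICs: h(0) = 0, h′(0) = 0, h′′(0) = 8, h′′′(0) = 0, h′′′′(0) = -12.

f: a_k = 0, 4, 0, -4/3, 0, 4/5, 0, …
g: a_k = 0, 4, 0, -2/3, 0, 1/30, 0, …
Sum ⇒ L₀ = lclm(L_f,L_g) in ℚ(x)⟨Dx⟩.
h=∫h₀ ⇒ L = L₀·Dx.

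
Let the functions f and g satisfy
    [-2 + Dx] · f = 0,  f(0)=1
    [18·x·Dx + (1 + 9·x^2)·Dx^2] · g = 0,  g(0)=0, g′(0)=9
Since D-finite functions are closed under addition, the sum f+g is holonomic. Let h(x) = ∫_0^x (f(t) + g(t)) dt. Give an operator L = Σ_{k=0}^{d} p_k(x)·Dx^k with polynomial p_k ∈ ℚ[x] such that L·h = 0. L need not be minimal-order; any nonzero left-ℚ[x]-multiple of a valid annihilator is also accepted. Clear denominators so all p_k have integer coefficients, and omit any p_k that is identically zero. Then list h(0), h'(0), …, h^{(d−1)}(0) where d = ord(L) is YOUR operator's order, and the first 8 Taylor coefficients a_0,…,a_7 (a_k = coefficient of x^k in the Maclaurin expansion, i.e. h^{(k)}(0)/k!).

f: a_k = 1, 2, 2, 4/3, 2/3, 4/15, 4/45, 8/315, …
g: a_k = 0, 9, 0, -27, 0, 729/5, 0, -6561/7, …
L₀ := lclm(L_f,L_g); ord L₀ ≤ 1+2.
h=∫₀ˣh₀: take L = L₀·Dx.
L = (18 - 36·x - 486·x^2 - 324·x^3)·Dx^2 + (-11 + 207·x^2 - 162·x^4)·Dx^3 + (1 + 9·x + 18·x^2 + 81·x^3 + 81·x^4)·Dx^4  (order 4).
h: a_k = 0, 1, 11/2, 2/3, -77/12, 2/15, 2191/90, 4/315, …
ICs: h(0) = 0, h′(0) = 1, h′′(0) = 11, h′′′(0) = 4.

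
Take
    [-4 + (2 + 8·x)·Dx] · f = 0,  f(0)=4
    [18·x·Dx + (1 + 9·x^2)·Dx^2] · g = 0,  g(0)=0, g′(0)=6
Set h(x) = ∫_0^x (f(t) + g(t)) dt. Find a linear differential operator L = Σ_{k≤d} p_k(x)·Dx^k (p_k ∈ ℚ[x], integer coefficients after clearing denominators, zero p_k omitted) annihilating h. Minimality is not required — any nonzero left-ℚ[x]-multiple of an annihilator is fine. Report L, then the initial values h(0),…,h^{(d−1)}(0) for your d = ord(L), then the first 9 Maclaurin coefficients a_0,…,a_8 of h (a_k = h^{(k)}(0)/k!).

f: a_k = 4, 8, -8, 16, -40, 112, -336, 1056, -3432, …
g: a_k = 0, 6, 0, -18, 0, 486/5, 0, -4374/7, 0, …
h₀=f+g: left-lcm gives L₀, ord ≤ 3.
h=∫₀ˣh₀: take L = L₀·Dx.
L = (-18 - 180·x + 486·x^2 + 972·x^3)·Dx^2 + (-15 - 72·x - 9·x^2 + 1944·x^3 + 3402·x^4)·Dx^3 + (-1 + 5·x + 54·x^2 + 153·x^3 + 567·x^4 + 972·x^5)·Dx^4  (order 4).
h: a_k = 0, 4, 7, -8/3, -1/2, -8, 523/15, -48, 1509/28, …
ICs: h(0) = 0, h′(0) = 4, h′′(0) = 14, h′′′(0) = -16.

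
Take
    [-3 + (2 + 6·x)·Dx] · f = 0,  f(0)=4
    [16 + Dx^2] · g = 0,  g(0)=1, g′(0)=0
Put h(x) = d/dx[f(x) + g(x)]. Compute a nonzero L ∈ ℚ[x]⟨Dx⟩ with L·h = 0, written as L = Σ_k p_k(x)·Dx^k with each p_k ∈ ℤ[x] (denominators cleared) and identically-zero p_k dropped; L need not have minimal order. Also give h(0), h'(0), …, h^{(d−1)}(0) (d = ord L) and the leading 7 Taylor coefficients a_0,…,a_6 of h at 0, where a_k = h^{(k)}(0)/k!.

f: a_k = 4, 6, -9/2, 27/4, -405/32, 1701/64, -15309/256, …
g: a_k = 1, 0, -8, 0, 32/3, 0, -256/45, …
h₀=f+g: left-lcm gives L₀, ord ≤ 3.
Differentiate: ansatz ord ≤ ord L₀ ⇒ L.
L = (-9552 - 18432·x - 27648·x^2) + (-2912 - 21024·x - 55296·x^2 - 55296·x^3)·Dx + (-597 - 1152·x - 1728·x^2)·Dx^2 + (-182 - 1314·x - 3456·x^2 - 3456·x^3)·Dx^3  (order 3).
h: a_k = 6, -25, 81/4, -191/24, 8505/64, -754441/1920, 505197/512, …
ICs: h(0) = 6, h′(0) = -25, h′′(0) = 81/2.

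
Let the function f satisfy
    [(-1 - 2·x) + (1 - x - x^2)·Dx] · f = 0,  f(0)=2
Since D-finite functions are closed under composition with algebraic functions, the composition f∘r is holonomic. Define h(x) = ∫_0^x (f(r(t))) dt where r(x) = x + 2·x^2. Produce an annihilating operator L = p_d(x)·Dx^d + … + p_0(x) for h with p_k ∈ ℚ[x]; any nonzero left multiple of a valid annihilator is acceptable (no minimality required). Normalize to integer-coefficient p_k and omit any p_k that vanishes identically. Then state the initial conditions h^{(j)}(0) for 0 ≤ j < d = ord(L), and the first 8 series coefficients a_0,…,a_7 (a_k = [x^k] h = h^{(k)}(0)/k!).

f: a_k = 2, 2, 4, 6, 10, 16, 26, 42, …
h₀=f(r): pull back L_f along r ⇒ L₀.
Integrate: L := L₀·Dx.
L = (1 + 6·x + 12·x^2 + 16·x^3)·Dx + (-1 + x + 3·x^2 + 4·x^3 + 4·x^4)·Dx^2  (order 2).
h: a_k = 0, 2, 1, 8/3, 11/2, 62/5, 28, 474/7, …
ICs: h(0) = 0, h′(0) = 2.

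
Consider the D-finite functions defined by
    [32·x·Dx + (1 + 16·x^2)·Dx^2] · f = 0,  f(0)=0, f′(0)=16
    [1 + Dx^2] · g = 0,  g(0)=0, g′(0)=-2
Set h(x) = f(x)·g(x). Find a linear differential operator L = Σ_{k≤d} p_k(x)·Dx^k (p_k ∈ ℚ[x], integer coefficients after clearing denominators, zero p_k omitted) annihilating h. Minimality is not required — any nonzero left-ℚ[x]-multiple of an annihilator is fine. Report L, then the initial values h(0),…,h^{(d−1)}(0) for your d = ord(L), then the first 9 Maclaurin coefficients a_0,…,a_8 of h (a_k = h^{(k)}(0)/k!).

L = (1105 + 51776·x^2 + 22016·x^4 + 16384·x^6 + 65536·x^8) + (2112·x + 35840·x^3 + 49152·x^5 + 262144·x^7)·Dx + (1122 + 52352·x^2 + 27648·x^4 + 32768·x^6 + 131072·x^8)·Dx^2 + (2112·x + 35840·x^3 + 49152·x^5 + 262144·x^7)·Dx^3 + (17 + 576·x^2 + 5632·x^4 + 16384·x^6 + 65536·x^8)·Dx^4  (order 4).
h: a_k = 0, 0, -32, 0, 176, 0, -15004/9, 0, 284986/15, …
ICs: h(0) = 0, h′(0) = 0, h′′(0) = -64, h′′′(0) = 0.

f: a_k = 0, 16, 0, -256/3, 0, 4096/5, 0, -65536/7, 0, …
g: a_k = 0, -2, 0, 1/3, 0, -1/60, 0, 1/2520, 0, …
f·g: L₀ = L_f ⊗_s L_g, ord ≤ 2·2.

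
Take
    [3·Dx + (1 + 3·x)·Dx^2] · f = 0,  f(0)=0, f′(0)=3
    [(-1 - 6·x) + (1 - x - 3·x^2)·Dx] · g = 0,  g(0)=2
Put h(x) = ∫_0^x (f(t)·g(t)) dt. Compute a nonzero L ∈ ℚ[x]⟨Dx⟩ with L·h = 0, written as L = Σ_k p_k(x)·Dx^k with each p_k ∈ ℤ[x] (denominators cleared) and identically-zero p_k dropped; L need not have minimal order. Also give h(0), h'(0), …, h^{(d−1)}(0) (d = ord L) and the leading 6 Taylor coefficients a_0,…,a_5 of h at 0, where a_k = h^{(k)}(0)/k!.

f: a_k = 0, 3, -9/2, 9, -81/4, 243/5, …
g: a_k = 2, 2, 8, 14, 38, 80, …
f·g: L₀ = L_f ⊗_s L_g, ord ≤ 2·1.
Integrate: L := L₀·Dx.
L = (9 + 36·x)·Dx + (-1 + 21·x + 45·x^2)·Dx^2 + (-1 - 2·x + 6·x^2 + 9·x^3)·Dx^3  (order 3).
h: a_k = 0, 0, 3, -1, 33/4, -33/10, …
ICs: h(0) = 0, h′(0) = 0, h′′(0) = 6.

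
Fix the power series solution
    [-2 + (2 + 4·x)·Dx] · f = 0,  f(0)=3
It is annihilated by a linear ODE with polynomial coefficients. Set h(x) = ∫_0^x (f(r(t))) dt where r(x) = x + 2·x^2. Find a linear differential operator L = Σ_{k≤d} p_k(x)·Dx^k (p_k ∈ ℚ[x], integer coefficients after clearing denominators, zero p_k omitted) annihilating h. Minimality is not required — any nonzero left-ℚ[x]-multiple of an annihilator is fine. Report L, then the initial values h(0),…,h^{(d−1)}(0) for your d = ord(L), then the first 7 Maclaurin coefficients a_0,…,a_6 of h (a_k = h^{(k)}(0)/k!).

f: a_k = 3, 3, -3/2, 3/2, -15/8, 21/8, -63/16, …
Substitute x→r, Dx→(1/r')Dx; clear ⇒ L₀.
h=∫₀ˣh₀: take L = L₀·Dx.
L = (-1 - 4·x)·Dx + (1 + 2·x + 4·x^2)·Dx^2  (order 2).
h: a_k = 0, 3, 3/2, 3/2, -9/8, 9/40, 15/16, …
ICs: h(0) = 0, h′(0) = 3.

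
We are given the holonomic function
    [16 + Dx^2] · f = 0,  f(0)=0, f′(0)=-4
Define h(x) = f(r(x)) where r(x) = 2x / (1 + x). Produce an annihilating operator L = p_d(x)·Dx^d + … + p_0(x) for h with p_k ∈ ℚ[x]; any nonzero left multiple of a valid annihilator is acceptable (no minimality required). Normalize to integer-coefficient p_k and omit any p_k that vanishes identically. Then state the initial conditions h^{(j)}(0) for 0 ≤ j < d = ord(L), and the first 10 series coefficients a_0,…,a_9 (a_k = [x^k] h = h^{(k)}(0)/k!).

L = 64 + (2 + 6·x + 6·x^2 + 2·x^3)·Dx + (1 + 4·x + 6·x^2 + 4·x^3 + x^4)·Dx^2  (order 2).
h: a_k = 0, -8, 8, 232/3, -248, 3464/15, 520, -758488/315, 218728/45, -15457432/2835, …
ICs: h(0) = 0, h′(0) = -8.

f: a_k = 0, -4, 0, 32/3, 0, -128/15, 0, 1024/315, 0, -2048/2835, …
L₀ from L_f via x↦r, Dx↦r'^{-1}Dx.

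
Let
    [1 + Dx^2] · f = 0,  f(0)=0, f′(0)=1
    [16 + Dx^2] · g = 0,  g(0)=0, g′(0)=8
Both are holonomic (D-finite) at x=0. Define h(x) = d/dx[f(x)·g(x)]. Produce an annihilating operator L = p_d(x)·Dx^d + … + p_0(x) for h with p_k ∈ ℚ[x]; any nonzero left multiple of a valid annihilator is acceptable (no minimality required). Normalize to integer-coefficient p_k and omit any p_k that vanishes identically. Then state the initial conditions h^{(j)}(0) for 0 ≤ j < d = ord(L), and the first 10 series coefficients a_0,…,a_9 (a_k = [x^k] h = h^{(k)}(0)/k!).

L = 225 + 34·Dx^2 + Dx^4  (order 4).
h: a_k = 0, 16, 0, -272/3, 0, 1862/15, 0, -24004/315, 0, 606661/22680, …
ICs: h(0) = 0, h′(0) = 16, h′′(0) = 0, h′′′(0) = -544.

f: a_k = 0, 1, 0, -1/6, 0, 1/120, 0, -1/5040, 0, 1/362880, …
g: a_k = 0, 8, 0, -64/3, 0, 256/15, 0, -2048/315, 0, 4096/2835, …
f·g: L₀ = L_f ⊗_s L_g, ord ≤ 2·2.
h₀' ⇒ L via d/dx closure of L₀.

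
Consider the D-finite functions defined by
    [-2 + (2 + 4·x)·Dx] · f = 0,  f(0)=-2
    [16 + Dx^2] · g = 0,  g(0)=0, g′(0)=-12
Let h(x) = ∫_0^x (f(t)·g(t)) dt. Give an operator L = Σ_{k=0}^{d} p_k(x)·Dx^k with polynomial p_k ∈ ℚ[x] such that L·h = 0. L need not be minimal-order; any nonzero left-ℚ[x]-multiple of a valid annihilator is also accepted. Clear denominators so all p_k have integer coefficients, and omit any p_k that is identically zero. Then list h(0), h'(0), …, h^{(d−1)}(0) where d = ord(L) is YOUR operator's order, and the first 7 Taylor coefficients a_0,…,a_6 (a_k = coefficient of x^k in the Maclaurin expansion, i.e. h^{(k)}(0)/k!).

f: a_k = -2, -2, 1, -1, 5/4, -7/4, 21/8, …
g: a_k = 0, -12, 0, 32, 0, -128/5, 0, …
f·g: L₀ = L_f ⊗_s L_g, ord ≤ 1·2.
h=∫h₀ ⇒ L = L₀·Dx.
L = (19 + 64·x + 64·x^2)·Dx + (-2 - 4·x)·Dx^2 + (1 + 4·x + 4·x^2)·Dx^3  (order 3).
h: a_k = 0, 0, 12, 8, -19, -52/5, 341/30, …
ICs: h(0) = 0, h′(0) = 0, h′′(0) = 24.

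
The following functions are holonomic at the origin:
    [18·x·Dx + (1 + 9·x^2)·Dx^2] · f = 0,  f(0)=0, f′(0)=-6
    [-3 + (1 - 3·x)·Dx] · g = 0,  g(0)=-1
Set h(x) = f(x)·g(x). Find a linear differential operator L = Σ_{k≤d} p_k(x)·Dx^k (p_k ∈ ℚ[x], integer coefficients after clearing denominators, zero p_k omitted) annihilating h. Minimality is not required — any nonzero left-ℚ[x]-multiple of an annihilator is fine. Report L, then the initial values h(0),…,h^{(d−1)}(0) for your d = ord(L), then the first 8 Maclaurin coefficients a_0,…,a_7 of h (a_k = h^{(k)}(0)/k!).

f: a_k = 0, -6, 0, 18, 0, -486/5, 0, 4374/7, …
g: a_k = -1, -3, -9, -27, -81, -243, -729, -2187, …
L₀ := L_f ⊗_s L_g (sym. prod.), ord ≤ 2.
L = 54·x + (6 - 18·x + 108·x^2)·Dx + (-1 + 3·x - 9·x^2 + 27·x^3)·Dx^2  (order 2).
h: a_k = 0, 6, 18, 36, 108, 2106/5, 6318/5, 110808/35, …
ICs: h(0) = 0, h′(0) = 6.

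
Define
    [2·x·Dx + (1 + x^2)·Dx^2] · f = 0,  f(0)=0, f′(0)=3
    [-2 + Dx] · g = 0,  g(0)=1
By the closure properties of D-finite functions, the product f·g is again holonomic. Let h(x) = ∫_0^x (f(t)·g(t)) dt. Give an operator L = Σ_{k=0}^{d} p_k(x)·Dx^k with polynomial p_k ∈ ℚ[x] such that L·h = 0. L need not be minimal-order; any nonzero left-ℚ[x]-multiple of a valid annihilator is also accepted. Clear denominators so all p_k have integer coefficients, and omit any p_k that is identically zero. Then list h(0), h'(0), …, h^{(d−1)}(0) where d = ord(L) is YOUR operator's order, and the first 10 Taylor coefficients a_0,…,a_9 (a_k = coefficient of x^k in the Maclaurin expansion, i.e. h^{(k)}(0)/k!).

f: a_k = 0, 3, 0, -1, 0, 3/5, 0, -3/7, 0, 1/3, …
g: a_k = 1, 2, 2, 4/3, 2/3, 4/15, 4/45, 8/315, 2/315, 4/2835, …
L₀ := L_f ⊗_s L_g (sym. prod.), ord ≤ 2.
∫: right-multiply L₀ by Dx.
L = (4 - 4·x + 4·x^2)·Dx + (-4 + 2·x - 4·x^2)·Dx^2 + (1 + x^2)·Dx^3  (order 3).
h: a_k = 0, 0, 3/2, 2, 5/4, 2/5, 1/10, 2/21, 13/280, -26/945, …
ICs: h(0) = 0, h′(0) = 0, h′′(0) = 3.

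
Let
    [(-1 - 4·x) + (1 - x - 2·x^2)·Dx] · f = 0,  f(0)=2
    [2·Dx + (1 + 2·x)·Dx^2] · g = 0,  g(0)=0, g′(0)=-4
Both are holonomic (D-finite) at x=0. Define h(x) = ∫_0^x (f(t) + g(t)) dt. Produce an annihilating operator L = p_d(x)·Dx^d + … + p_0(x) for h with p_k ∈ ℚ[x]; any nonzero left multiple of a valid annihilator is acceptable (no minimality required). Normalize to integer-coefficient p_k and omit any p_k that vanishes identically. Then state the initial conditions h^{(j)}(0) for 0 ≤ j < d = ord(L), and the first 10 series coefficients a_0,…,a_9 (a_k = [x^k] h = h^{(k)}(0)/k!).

L = (54 + 228·x + 432·x^2 + 288·x^3 + 192·x^4)·Dx^2 + (11 + 124·x + 464·x^2 + 704·x^3 + 592·x^4 + 320·x^5)·Dx^3 + (-4 - 19·x - 17·x^2 + 42·x^3 + 116·x^4 + 136·x^5 + 64·x^6)·Dx^4  (order 4).
h: a_k = 0, 2, -1, 10/3, 7/6, 6, 73/15, 46/3, 467/28, 406/9, …
ICs: h(0) = 0, h′(0) = 2, h′′(0) = -2, h′′′(0) = 20.

f: a_k = 2, 2, 6, 10, 22, 42, 86, 170, 342, 682, …
g: a_k = 0, -4, 4, -16/3, 8, -64/5, 64/3, -256/7, 64, -1024/9, …
L₀ := lclm(L_f,L_g); ord L₀ ≤ 1+2.
Integrate: L := L₀·Dx.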